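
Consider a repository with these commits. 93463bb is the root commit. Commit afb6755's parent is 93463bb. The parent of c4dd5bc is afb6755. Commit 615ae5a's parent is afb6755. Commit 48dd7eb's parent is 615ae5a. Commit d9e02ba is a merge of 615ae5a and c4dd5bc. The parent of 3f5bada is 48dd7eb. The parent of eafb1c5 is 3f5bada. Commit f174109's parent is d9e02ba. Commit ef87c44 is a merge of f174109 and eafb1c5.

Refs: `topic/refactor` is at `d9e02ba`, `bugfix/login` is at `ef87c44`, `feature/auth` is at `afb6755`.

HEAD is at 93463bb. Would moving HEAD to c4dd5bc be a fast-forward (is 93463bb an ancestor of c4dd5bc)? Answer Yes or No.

A fast-forward from 93463bb to c4dd5bc is possible iff 93463bb is an ancestor of c4dd5bc.
Ancestors of c4dd5bc: {93463bb, afb6755, c4dd5bc}.
93463bb is among them, so fast-forward is possible.

Yes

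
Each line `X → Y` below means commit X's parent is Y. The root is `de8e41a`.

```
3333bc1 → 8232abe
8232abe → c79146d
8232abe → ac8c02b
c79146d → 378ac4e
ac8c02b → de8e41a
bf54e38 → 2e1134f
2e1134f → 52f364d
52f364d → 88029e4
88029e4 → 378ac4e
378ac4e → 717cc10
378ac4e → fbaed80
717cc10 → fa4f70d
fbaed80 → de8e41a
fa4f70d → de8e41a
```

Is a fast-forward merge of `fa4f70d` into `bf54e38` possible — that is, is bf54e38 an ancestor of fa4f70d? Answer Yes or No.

A fast-forward from bf54e38 to fa4f70d is possible iff bf54e38 is an ancestor of fa4f70d.
Ancestors of fa4f70d: {de8e41a, fa4f70d}.
bf54e38 is not among them, so fast-forward is not possible.

No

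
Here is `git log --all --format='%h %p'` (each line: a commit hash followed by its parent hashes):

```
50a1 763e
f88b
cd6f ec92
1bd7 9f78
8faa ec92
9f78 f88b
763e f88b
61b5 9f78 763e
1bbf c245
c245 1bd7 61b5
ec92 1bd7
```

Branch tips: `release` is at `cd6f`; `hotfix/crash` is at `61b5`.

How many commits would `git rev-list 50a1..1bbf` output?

5

Reachable from 1bbf: {1bbf, 1bd7, 61b5, 763e, 9f78, c245, f88b}.
Reachable from 50a1: {50a1, 763e, f88b}.
In 1bbf's history but not 50a1's: {1bbf, 1bd7, 61b5, 9f78, c245} — 5 commits.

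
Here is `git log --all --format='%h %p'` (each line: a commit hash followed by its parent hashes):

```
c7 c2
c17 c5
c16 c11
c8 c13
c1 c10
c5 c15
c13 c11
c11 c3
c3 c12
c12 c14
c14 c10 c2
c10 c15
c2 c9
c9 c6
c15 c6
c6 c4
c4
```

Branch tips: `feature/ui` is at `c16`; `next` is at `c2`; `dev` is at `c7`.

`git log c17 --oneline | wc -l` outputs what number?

5

Walking parent pointers from c17: reachable set = {c15, c17, c4, c5, c6}.
That is 5 commits.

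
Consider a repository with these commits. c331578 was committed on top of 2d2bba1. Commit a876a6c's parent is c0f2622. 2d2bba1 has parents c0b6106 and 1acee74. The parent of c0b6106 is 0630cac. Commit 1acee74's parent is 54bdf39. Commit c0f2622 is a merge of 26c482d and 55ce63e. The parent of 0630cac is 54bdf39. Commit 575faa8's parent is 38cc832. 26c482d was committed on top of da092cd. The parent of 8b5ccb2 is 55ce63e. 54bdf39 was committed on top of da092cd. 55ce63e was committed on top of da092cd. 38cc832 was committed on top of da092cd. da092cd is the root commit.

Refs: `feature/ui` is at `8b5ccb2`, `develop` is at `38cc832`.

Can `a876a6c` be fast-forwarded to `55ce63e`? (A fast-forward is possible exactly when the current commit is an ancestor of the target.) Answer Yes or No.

A fast-forward from a876a6c to 55ce63e is possible iff a876a6c is an ancestor of 55ce63e.
Ancestors of 55ce63e: {55ce63e, da092cd}.
a876a6c is not among them, so fast-forward is not possible.

No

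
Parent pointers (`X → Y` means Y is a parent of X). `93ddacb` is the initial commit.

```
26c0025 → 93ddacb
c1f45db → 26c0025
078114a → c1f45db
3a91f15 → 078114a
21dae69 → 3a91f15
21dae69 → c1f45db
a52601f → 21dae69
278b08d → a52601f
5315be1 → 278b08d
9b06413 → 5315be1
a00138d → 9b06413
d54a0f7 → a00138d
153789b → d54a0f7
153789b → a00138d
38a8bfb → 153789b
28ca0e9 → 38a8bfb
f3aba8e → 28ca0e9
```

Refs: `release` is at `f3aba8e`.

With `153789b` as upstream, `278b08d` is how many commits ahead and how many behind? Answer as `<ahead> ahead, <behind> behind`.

Reachable from 278b08d: {078114a, 21dae69, 26c0025, 278b08d, 3a91f15, 93ddacb, a52601f, c1f45db}.
Reachable from 153789b: {078114a, 153789b, 21dae69, 26c0025, 278b08d, 3a91f15, 5315be1, 93ddacb, 9b06413, a00138d, a52601f, c1f45db, d54a0f7}.
Only in 278b08d's history (ahead): {} — 0.
Only in 153789b's history (behind): {153789b, 5315be1, 9b06413, a00138d, d54a0f7} — 5.

0 ahead, 5 behind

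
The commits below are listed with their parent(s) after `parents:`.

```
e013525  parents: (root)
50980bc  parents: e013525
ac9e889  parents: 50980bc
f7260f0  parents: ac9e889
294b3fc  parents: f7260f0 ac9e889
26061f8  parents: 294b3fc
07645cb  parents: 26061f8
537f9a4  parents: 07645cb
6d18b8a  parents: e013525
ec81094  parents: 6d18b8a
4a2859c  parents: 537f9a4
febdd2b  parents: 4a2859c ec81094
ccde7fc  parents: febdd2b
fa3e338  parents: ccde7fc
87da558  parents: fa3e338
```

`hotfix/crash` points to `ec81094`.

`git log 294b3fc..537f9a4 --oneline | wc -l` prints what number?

Reachable from 537f9a4: {07645cb, 26061f8, 294b3fc, 50980bc, 537f9a4, ac9e889, e013525, f7260f0}.
Reachable from 294b3fc: {294b3fc, 50980bc, ac9e889, e013525, f7260f0}.
In 537f9a4's history but not 294b3fc's: {07645cb, 26061f8, 537f9a4} — 3 commits.

3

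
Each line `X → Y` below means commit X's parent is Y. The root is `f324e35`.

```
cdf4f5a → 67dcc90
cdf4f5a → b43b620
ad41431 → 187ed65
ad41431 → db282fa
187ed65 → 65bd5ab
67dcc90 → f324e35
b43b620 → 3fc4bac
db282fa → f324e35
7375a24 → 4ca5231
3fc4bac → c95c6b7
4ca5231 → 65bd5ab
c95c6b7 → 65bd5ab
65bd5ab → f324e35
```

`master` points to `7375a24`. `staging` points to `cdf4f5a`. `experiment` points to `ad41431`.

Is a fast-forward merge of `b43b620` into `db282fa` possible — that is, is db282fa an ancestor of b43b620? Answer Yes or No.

No

A fast-forward from db282fa to b43b620 is possible iff db282fa is an ancestor of b43b620.
Ancestors of b43b620: {3fc4bac, 65bd5ab, b43b620, c95c6b7, f324e35}.
db282fa is not among them, so fast-forward is not possible.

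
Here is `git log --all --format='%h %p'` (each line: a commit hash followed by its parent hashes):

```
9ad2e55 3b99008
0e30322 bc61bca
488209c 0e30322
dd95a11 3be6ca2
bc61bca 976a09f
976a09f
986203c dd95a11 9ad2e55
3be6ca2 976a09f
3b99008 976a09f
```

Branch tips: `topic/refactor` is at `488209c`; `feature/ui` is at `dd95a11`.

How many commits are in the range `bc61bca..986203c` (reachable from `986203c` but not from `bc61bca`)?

Reachable from 986203c: {3b99008, 3be6ca2, 976a09f, 986203c, 9ad2e55, dd95a11}.
Reachable from bc61bca: {976a09f, bc61bca}.
In 986203c's history but not bc61bca's: {3b99008, 3be6ca2, 986203c, 9ad2e55, dd95a11} — 5 commits.

5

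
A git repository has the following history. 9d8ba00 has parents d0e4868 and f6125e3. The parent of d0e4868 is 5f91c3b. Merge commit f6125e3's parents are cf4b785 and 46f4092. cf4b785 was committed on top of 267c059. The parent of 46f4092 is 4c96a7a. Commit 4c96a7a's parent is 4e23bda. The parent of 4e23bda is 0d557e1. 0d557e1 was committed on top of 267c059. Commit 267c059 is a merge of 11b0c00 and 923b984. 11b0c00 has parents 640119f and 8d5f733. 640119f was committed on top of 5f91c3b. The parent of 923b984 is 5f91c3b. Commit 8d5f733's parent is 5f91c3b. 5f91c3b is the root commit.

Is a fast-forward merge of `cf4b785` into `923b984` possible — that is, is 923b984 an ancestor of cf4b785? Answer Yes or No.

Yes

A fast-forward from 923b984 to cf4b785 is possible iff 923b984 is an ancestor of cf4b785.
Ancestors of cf4b785: {11b0c00, 267c059, 5f91c3b, 640119f, 8d5f733, 923b984, cf4b785}.
923b984 is among them, so fast-forward is possible.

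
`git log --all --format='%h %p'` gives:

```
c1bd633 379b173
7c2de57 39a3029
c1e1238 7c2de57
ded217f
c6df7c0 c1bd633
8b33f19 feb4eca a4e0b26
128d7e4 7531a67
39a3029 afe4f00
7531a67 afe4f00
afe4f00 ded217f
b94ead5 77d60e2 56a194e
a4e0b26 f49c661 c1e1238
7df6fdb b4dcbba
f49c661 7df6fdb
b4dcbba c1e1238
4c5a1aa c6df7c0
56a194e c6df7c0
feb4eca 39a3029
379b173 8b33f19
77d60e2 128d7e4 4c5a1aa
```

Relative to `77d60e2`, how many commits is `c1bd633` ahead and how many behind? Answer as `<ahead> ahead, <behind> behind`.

Reachable from c1bd633: {379b173, 39a3029, 7c2de57, 7df6fdb, 8b33f19, a4e0b26, afe4f00, b4dcbba, c1bd633, c1e1238, ded217f, f49c661, feb4eca}.
Reachable from 77d60e2: {128d7e4, 379b173, 39a3029, 4c5a1aa, 7531a67, 77d60e2, 7c2de57, 7df6fdb, 8b33f19, a4e0b26, afe4f00, b4dcbba, c1bd633, c1e1238, c6df7c0, ded217f, f49c661, feb4eca}.
Only in c1bd633's history (ahead): {} — 0.
Only in 77d60e2's history (behind): {128d7e4, 4c5a1aa, 7531a67, 77d60e2, c6df7c0} — 5.

0 ahead, 5 behind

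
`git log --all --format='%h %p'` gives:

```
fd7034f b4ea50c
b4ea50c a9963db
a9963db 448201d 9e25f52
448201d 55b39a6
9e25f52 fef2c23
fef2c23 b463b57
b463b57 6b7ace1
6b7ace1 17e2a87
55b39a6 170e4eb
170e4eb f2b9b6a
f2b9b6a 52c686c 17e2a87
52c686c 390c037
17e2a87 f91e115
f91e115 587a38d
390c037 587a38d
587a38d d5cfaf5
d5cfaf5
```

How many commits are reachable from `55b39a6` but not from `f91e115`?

6

Reachable from 55b39a6: {170e4eb, 17e2a87, 390c037, 52c686c, 55b39a6, 587a38d, d5cfaf5, f2b9b6a, f91e115}.
Reachable from f91e115: {587a38d, d5cfaf5, f91e115}.
In 55b39a6's history but not f91e115's: {170e4eb, 17e2a87, 390c037, 52c686c, 55b39a6, f2b9b6a} — 6 commits.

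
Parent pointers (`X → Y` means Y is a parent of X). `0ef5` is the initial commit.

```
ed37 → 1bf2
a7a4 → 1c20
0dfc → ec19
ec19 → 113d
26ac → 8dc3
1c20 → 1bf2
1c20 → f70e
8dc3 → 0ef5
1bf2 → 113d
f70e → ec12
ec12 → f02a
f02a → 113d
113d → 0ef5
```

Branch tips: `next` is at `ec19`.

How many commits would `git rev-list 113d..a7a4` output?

6

Reachable from a7a4: {0ef5, 113d, 1bf2, 1c20, a7a4, ec12, f02a, f70e}.
Reachable from 113d: {0ef5, 113d}.
In a7a4's history but not 113d's: {1bf2, 1c20, a7a4, ec12, f02a, f70e} — 6 commits.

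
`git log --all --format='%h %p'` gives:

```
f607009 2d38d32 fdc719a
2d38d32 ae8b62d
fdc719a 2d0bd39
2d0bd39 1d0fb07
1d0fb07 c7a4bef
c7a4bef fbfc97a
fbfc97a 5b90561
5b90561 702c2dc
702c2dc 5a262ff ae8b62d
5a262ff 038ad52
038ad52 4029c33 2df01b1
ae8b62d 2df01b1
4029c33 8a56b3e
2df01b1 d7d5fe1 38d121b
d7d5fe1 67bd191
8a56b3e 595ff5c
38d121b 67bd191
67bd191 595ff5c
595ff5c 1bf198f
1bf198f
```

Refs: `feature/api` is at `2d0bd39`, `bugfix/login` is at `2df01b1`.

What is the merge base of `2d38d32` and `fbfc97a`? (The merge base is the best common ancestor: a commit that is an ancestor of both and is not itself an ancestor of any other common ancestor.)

Ancestors of 2d38d32: {1bf198f, 2d38d32, 2df01b1, 38d121b, 595ff5c, 67bd191, ae8b62d, d7d5fe1}.
Ancestors of fbfc97a: {038ad52, 1bf198f, 2df01b1, 38d121b, 4029c33, 595ff5c, 5a262ff, 5b90561, 67bd191, 702c2dc, 8a56b3e, ae8b62d, d7d5fe1, fbfc97a}.
Common ancestors: {1bf198f, 2df01b1, 38d121b, 595ff5c, 67bd191, ae8b62d, d7d5fe1}.
Among these, ae8b62d is not an ancestor of any other common ancestor — it is the merge base.

ae8b62d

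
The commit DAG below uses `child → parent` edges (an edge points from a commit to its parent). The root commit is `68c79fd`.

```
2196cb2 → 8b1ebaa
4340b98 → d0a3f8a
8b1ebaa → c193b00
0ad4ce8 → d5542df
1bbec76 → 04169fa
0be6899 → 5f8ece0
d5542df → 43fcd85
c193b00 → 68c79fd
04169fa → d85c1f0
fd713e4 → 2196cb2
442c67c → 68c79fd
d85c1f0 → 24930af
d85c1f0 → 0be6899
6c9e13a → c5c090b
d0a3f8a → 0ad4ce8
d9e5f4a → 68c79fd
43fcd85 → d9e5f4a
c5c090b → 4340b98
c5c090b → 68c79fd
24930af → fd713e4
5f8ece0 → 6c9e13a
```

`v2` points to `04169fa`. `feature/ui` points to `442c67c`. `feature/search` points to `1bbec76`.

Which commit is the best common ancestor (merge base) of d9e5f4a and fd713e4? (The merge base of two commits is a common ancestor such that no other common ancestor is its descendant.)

68c79fd

Ancestors of d9e5f4a: {68c79fd, d9e5f4a}.
Ancestors of fd713e4: {2196cb2, 68c79fd, 8b1ebaa, c193b00, fd713e4}.
Common ancestors: {68c79fd}.
The only common ancestor is 68c79fd, so it is the merge base.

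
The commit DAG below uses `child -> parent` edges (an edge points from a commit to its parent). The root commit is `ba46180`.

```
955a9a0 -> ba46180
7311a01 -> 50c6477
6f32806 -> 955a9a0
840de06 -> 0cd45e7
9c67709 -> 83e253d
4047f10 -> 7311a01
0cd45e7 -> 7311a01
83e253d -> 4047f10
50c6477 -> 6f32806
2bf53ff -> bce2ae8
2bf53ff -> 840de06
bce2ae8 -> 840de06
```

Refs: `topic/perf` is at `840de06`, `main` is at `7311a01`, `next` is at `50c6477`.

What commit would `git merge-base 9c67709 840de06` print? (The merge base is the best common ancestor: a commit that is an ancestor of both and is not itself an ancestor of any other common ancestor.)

7311a01

Ancestors of 9c67709: {4047f10, 50c6477, 6f32806, 7311a01, 83e253d, 955a9a0, 9c67709, ba46180}.
Ancestors of 840de06: {0cd45e7, 50c6477, 6f32806, 7311a01, 840de06, 955a9a0, ba46180}.
Common ancestors: {50c6477, 6f32806, 7311a01, 955a9a0, ba46180}.
Among these, 7311a01 is not an ancestor of any other common ancestor — it is the merge base.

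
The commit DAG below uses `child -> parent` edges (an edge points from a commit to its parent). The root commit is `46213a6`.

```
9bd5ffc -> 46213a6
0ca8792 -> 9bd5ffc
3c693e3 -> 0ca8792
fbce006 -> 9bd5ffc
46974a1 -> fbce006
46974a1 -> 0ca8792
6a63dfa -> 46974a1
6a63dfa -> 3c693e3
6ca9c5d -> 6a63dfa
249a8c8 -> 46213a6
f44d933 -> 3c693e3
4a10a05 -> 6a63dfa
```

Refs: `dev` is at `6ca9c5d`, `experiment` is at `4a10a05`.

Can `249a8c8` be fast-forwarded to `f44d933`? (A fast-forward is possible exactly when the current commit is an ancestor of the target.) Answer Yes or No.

No

A fast-forward from 249a8c8 to f44d933 is possible iff 249a8c8 is an ancestor of f44d933.
Ancestors of f44d933: {0ca8792, 3c693e3, 46213a6, 9bd5ffc, f44d933}.
249a8c8 is not among them, so fast-forward is not possible.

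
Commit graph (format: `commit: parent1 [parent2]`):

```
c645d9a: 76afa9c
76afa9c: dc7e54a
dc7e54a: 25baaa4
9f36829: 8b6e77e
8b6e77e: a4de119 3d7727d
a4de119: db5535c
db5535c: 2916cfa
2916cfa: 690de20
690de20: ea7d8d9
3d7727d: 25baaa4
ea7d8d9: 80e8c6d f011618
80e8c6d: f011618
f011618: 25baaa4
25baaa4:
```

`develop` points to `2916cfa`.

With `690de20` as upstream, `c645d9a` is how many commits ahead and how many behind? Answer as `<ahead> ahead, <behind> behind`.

Reachable from c645d9a: {25baaa4, 76afa9c, c645d9a, dc7e54a}.
Reachable from 690de20: {25baaa4, 690de20, 80e8c6d, ea7d8d9, f011618}.
Only in c645d9a's history (ahead): {76afa9c, c645d9a, dc7e54a} — 3.
Only in 690de20's history (behind): {690de20, 80e8c6d, ea7d8d9, f011618} — 4.

3 ahead, 4 behind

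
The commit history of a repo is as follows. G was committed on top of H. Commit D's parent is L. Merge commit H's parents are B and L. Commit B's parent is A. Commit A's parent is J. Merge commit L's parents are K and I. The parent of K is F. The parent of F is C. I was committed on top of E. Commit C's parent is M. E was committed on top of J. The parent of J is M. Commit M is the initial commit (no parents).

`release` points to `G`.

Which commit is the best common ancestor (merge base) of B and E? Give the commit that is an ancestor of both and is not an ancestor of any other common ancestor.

Ancestors of B: {A, B, J, M}.
Ancestors of E: {E, J, M}.
Common ancestors: {J, M}.
Among these, J is not an ancestor of any other common ancestor — it is the merge base.

J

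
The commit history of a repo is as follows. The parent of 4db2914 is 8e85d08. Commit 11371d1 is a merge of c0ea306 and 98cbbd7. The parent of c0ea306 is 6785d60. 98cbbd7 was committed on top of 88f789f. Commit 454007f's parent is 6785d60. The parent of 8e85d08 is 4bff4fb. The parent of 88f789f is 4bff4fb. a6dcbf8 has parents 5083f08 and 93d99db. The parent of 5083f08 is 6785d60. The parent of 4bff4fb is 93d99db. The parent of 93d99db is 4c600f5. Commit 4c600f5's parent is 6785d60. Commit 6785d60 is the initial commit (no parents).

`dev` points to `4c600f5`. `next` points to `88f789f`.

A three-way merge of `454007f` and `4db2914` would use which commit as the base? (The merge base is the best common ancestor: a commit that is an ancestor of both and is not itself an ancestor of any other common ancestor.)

Ancestors of 454007f: {454007f, 6785d60}.
Ancestors of 4db2914: {4bff4fb, 4c600f5, 4db2914, 6785d60, 8e85d08, 93d99db}.
Common ancestors: {6785d60}.
The only common ancestor is 6785d60, so it is the merge base.

6785d60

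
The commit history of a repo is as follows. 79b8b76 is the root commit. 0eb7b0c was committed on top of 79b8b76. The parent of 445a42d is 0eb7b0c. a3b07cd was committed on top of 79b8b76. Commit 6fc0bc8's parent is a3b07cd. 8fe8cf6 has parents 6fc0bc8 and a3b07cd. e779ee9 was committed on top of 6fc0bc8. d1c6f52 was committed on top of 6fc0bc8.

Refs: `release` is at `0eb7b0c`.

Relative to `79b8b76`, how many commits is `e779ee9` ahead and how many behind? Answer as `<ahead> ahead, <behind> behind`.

Reachable from e779ee9: {6fc0bc8, 79b8b76, a3b07cd, e779ee9}.
Reachable from 79b8b76: {79b8b76}.
Only in e779ee9's history (ahead): {6fc0bc8, a3b07cd, e779ee9} — 3.
Only in 79b8b76's history (behind): {} — 0.

3 ahead, 0 behind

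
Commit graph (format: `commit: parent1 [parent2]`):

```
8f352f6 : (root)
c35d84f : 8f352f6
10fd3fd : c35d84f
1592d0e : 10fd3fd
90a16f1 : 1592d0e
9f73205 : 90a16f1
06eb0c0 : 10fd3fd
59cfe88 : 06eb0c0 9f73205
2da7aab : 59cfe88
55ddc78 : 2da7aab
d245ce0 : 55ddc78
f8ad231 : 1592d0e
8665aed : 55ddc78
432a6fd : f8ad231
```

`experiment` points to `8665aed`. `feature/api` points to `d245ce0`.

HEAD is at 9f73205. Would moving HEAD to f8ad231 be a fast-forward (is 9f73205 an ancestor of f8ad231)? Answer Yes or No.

No

A fast-forward from 9f73205 to f8ad231 is possible iff 9f73205 is an ancestor of f8ad231.
Ancestors of f8ad231: {10fd3fd, 1592d0e, 8f352f6, c35d84f, f8ad231}.
9f73205 is not among them, so fast-forward is not possible.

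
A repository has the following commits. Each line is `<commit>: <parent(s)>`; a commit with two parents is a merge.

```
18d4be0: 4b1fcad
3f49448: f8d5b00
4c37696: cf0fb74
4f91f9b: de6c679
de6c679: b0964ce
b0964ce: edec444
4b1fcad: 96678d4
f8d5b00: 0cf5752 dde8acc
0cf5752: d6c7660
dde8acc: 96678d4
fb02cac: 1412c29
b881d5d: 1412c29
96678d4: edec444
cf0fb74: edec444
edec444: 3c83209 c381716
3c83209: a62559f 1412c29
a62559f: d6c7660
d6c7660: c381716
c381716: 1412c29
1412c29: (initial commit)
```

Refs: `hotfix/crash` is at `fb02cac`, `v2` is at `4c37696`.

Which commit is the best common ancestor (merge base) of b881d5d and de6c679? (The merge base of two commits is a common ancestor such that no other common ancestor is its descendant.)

Ancestors of b881d5d: {1412c29, b881d5d}.
Ancestors of de6c679: {1412c29, 3c83209, a62559f, b0964ce, c381716, d6c7660, de6c679, edec444}.
Common ancestors: {1412c29}.
The only common ancestor is 1412c29, so it is the merge base.

1412c29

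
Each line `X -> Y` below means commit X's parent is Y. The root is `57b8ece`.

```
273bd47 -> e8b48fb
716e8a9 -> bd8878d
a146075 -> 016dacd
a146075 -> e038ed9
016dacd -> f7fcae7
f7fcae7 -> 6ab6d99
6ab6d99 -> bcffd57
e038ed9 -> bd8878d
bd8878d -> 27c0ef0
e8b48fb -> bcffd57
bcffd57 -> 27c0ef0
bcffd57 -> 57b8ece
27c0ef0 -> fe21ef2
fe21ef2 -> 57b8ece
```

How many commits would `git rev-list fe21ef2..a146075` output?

8

Reachable from a146075: {016dacd, 27c0ef0, 57b8ece, 6ab6d99, a146075, bcffd57, bd8878d, e038ed9, f7fcae7, fe21ef2}.
Reachable from fe21ef2: {57b8ece, fe21ef2}.
In a146075's history but not fe21ef2's: {016dacd, 27c0ef0, 6ab6d99, a146075, bcffd57, bd8878d, e038ed9, f7fcae7} — 8 commits.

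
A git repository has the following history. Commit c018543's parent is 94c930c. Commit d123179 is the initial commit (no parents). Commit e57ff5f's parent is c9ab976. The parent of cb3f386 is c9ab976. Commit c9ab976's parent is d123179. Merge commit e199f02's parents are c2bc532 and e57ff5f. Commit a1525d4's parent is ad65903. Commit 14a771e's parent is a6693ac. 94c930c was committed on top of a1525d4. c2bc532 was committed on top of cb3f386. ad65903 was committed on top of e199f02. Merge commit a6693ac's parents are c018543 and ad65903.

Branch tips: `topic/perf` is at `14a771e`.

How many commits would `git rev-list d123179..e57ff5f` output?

2

Reachable from e57ff5f: {c9ab976, d123179, e57ff5f}.
Reachable from d123179: {d123179}.
In e57ff5f's history but not d123179's: {c9ab976, e57ff5f} — 2 commits.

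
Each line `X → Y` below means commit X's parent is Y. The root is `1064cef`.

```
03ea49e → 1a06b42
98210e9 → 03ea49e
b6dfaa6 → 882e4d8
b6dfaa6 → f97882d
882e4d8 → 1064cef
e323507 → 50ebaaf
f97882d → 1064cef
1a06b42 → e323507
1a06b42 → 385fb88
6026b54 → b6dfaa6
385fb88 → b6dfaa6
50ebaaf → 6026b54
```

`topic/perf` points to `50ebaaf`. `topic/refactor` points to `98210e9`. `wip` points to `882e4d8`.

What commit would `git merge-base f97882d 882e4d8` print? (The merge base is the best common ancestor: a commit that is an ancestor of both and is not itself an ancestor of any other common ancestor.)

1064cef

Ancestors of f97882d: {1064cef, f97882d}.
Ancestors of 882e4d8: {1064cef, 882e4d8}.
Common ancestors: {1064cef}.
The only common ancestor is 1064cef, so it is the merge base.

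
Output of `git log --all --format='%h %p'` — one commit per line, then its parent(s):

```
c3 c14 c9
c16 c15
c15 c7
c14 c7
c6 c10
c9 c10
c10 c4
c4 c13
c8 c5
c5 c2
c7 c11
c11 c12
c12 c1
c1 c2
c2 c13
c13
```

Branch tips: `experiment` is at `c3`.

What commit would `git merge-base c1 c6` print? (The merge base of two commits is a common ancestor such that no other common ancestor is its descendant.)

c13

Ancestors of c1: {c1, c13, c2}.
Ancestors of c6: {c10, c13, c4, c6}.
Common ancestors: {c13}.
The only common ancestor is c13, so it is the merge base.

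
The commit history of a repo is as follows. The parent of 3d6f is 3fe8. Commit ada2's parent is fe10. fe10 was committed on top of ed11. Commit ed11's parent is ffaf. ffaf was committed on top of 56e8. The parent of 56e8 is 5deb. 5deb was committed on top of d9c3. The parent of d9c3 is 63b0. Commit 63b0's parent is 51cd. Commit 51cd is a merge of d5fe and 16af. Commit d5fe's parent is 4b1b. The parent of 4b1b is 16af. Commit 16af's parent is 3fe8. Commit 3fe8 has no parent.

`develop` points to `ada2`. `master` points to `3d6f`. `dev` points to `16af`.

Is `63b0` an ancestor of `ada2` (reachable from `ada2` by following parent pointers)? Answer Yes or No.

Ancestors of ada2 (commits reachable by following parents): {16af, 3fe8, 4b1b, 51cd, 56e8, 5deb, 63b0, ada2, d5fe, d9c3, ed11, fe10, ffaf}.
63b0 is in that set, so it is an ancestor of ada2.

Yes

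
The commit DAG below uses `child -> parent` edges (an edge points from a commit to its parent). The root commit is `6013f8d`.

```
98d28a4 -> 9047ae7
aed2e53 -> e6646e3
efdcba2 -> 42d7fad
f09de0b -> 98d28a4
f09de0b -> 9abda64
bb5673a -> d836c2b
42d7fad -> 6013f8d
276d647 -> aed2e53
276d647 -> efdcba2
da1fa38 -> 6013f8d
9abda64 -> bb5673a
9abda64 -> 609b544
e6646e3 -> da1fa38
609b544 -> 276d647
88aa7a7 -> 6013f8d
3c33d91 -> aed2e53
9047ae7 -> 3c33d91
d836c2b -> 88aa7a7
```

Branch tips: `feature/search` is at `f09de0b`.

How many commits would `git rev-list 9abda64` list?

12

Walking parent pointers from 9abda64: reachable set = {276d647, 42d7fad, 6013f8d, 609b544, 88aa7a7, 9abda64, aed2e53, bb5673a, d836c2b, da1fa38, e6646e3, efdcba2}.
That is 12 commits.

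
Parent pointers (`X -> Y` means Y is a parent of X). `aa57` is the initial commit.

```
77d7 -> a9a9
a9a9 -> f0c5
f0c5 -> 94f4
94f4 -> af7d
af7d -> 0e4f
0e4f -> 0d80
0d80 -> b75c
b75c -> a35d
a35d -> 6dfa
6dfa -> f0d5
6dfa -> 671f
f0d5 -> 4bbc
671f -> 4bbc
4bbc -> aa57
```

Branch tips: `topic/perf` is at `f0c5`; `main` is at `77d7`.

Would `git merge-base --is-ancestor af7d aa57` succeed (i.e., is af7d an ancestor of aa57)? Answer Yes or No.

Ancestors of aa57: {aa57}.
af7d is not in that set, so it is not an ancestor of aa57.

No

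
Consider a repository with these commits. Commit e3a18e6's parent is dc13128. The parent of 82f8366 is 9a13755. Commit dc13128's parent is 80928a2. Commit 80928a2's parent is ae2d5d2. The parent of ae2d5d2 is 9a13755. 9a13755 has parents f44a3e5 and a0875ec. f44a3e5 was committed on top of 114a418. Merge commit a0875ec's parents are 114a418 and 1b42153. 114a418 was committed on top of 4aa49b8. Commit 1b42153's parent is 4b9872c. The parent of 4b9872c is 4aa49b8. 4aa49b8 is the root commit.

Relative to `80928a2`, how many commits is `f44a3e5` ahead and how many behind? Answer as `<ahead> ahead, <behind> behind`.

Reachable from f44a3e5: {114a418, 4aa49b8, f44a3e5}.
Reachable from 80928a2: {114a418, 1b42153, 4aa49b8, 4b9872c, 80928a2, 9a13755, a0875ec, ae2d5d2, f44a3e5}.
Only in f44a3e5's history (ahead): {} — 0.
Only in 80928a2's history (behind): {1b42153, 4b9872c, 80928a2, 9a13755, a0875ec, ae2d5d2} — 6.

0 ahead, 6 behind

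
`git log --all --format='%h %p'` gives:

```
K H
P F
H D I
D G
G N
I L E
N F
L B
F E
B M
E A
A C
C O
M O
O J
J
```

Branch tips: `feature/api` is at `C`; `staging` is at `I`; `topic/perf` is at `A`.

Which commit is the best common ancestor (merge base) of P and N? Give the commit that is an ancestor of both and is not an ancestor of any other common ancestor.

F

Ancestors of P: {A, C, E, F, J, O, P}.
Ancestors of N: {A, C, E, F, J, N, O}.
Common ancestors: {A, C, E, F, J, O}.
Among these, F is not an ancestor of any other common ancestor — it is the merge base.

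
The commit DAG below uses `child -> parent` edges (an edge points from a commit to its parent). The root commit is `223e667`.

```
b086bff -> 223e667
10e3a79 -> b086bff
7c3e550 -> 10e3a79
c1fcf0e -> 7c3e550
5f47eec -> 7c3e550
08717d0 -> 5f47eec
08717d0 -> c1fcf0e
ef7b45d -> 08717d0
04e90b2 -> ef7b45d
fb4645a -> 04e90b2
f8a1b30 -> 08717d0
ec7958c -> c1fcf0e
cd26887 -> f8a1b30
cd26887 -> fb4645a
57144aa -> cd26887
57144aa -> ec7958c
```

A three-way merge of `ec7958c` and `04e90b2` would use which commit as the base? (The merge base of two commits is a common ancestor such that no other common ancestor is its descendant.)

c1fcf0e

Ancestors of ec7958c: {10e3a79, 223e667, 7c3e550, b086bff, c1fcf0e, ec7958c}.
Ancestors of 04e90b2: {04e90b2, 08717d0, 10e3a79, 223e667, 5f47eec, 7c3e550, b086bff, c1fcf0e, ef7b45d}.
Common ancestors: {10e3a79, 223e667, 7c3e550, b086bff, c1fcf0e}.
Among these, c1fcf0e is not an ancestor of any other common ancestor — it is the merge base.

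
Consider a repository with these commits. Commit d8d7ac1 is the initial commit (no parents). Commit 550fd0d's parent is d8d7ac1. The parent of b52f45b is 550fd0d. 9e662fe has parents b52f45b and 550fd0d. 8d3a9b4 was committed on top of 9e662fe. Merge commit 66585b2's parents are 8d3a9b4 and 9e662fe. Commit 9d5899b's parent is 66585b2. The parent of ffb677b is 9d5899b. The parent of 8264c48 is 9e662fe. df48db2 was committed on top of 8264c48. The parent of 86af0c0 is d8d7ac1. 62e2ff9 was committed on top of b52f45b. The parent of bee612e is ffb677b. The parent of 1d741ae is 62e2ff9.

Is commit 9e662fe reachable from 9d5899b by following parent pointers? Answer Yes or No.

Ancestors of 9d5899b (commits reachable by following parents): {550fd0d, 66585b2, 8d3a9b4, 9d5899b, 9e662fe, b52f45b, d8d7ac1}.
9e662fe is in that set, so it is an ancestor of 9d5899b.

Yes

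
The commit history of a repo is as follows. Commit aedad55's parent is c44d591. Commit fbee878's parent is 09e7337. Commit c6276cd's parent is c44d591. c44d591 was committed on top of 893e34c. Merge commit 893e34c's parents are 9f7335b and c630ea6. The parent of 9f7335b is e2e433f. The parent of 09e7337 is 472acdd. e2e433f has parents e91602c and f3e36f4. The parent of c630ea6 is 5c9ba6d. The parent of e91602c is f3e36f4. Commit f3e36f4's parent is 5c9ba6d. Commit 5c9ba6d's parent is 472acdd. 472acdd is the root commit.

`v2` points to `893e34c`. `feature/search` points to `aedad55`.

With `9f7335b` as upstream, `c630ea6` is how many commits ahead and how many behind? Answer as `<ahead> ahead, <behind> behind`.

1 ahead, 4 behind

Reachable from c630ea6: {472acdd, 5c9ba6d, c630ea6}.
Reachable from 9f7335b: {472acdd, 5c9ba6d, 9f7335b, e2e433f, e91602c, f3e36f4}.
Only in c630ea6's history (ahead): {c630ea6} — 1.
Only in 9f7335b's history (behind): {9f7335b, e2e433f, e91602c, f3e36f4} — 4.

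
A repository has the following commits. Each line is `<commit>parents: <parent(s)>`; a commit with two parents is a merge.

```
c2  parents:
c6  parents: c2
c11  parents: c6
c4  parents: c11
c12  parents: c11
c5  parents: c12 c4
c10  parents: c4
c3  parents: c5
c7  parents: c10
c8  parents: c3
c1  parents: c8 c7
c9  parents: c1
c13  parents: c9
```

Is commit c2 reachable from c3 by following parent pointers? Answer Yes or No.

Ancestors of c3 (commits reachable by following parents): {c11, c12, c2, c3, c4, c5, c6}.
c2 is in that set, so it is an ancestor of c3.

Yes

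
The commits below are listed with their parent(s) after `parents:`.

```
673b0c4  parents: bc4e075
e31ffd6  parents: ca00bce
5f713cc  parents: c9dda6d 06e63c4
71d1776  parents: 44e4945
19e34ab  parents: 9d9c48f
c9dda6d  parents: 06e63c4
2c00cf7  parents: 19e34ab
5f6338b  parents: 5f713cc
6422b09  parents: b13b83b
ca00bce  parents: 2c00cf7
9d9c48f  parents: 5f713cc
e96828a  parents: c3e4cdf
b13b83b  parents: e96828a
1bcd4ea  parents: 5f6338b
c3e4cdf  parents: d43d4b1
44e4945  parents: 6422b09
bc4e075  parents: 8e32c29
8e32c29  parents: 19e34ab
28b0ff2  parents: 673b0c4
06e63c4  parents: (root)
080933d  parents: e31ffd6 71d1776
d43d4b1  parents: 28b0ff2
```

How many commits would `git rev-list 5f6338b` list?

4

Walking parent pointers from 5f6338b: reachable set = {06e63c4, 5f6338b, 5f713cc, c9dda6d}.
That is 4 commits.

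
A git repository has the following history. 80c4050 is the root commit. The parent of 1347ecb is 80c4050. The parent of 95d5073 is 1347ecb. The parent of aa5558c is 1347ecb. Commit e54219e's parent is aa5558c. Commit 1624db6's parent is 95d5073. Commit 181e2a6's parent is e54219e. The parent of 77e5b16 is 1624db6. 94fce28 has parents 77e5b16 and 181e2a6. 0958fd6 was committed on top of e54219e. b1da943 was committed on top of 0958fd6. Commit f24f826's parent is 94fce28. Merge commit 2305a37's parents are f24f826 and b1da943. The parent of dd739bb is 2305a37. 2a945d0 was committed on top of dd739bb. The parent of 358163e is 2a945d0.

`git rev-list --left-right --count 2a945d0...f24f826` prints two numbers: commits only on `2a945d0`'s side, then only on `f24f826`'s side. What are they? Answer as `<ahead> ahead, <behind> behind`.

Reachable from 2a945d0: {0958fd6, 1347ecb, 1624db6, 181e2a6, 2305a37, 2a945d0, 77e5b16, 80c4050, 94fce28, 95d5073, aa5558c, b1da943, dd739bb, e54219e, f24f826}.
Reachable from f24f826: {1347ecb, 1624db6, 181e2a6, 77e5b16, 80c4050, 94fce28, 95d5073, aa5558c, e54219e, f24f826}.
Only in 2a945d0's history (ahead): {0958fd6, 2305a37, 2a945d0, b1da943, dd739bb} — 5.
Only in f24f826's history (behind): {} — 0.

5 ahead, 0 behind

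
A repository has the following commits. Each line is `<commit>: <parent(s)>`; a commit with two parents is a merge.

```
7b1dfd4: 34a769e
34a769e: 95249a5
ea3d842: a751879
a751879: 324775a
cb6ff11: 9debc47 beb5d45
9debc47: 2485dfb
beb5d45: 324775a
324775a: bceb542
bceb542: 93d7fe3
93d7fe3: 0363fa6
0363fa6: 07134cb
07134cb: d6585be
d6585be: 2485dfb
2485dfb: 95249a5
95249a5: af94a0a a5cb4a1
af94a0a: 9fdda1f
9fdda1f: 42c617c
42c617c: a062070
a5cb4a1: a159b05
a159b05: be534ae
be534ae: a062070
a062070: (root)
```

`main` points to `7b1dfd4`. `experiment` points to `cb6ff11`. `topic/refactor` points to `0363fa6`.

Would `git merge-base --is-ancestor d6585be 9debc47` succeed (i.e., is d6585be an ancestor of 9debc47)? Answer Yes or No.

No

Ancestors of 9debc47: {2485dfb, 42c617c, 95249a5, 9debc47, 9fdda1f, a062070, a159b05, a5cb4a1, af94a0a, be534ae}.
d6585be is not in that set, so it is not an ancestor of 9debc47.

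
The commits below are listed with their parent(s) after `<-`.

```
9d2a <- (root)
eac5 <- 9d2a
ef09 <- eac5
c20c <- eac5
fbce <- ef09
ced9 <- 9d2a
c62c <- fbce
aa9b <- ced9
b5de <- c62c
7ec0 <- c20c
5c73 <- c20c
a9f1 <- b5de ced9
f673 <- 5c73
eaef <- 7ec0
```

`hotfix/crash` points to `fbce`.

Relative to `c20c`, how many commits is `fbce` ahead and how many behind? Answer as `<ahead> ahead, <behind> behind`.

Reachable from fbce: {9d2a, eac5, ef09, fbce}.
Reachable from c20c: {9d2a, c20c, eac5}.
Only in fbce's history (ahead): {ef09, fbce} — 2.
Only in c20c's history (behind): {c20c} — 1.

2 ahead, 1 behind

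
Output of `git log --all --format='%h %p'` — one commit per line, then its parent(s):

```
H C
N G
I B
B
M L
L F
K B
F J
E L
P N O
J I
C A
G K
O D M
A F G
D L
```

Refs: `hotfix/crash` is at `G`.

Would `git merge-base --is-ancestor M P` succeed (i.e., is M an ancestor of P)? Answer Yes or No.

Yes

Ancestors of P (commits reachable by following parents): {B, D, F, G, I, J, K, L, M, N, O, P}.
M is in that set, so it is an ancestor of P.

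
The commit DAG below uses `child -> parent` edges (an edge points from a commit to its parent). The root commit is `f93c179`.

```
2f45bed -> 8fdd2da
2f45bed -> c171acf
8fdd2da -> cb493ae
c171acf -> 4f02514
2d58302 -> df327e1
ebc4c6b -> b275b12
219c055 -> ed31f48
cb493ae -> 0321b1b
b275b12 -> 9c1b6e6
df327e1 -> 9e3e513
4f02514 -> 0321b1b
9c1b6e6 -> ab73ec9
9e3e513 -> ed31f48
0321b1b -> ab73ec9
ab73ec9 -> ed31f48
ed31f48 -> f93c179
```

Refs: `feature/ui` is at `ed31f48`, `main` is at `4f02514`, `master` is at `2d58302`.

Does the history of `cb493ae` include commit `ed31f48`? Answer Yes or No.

Yes

Ancestors of cb493ae (commits reachable by following parents): {0321b1b, ab73ec9, cb493ae, ed31f48, f93c179}.
ed31f48 is in that set, so it is an ancestor of cb493ae.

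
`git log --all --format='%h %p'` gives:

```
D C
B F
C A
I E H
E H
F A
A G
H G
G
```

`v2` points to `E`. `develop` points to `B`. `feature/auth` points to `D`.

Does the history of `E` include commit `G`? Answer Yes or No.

Ancestors of E (commits reachable by following parents): {E, G, H}.
G is in that set, so it is an ancestor of E.

Yes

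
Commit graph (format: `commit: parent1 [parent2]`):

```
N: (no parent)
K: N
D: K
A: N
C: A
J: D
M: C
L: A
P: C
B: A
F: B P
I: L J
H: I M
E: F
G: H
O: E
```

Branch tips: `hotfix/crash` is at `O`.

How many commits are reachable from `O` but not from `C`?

5

Reachable from O: {A, B, C, E, F, N, O, P}.
Reachable from C: {A, C, N}.
In O's history but not C's: {B, E, F, O, P} — 5 commits.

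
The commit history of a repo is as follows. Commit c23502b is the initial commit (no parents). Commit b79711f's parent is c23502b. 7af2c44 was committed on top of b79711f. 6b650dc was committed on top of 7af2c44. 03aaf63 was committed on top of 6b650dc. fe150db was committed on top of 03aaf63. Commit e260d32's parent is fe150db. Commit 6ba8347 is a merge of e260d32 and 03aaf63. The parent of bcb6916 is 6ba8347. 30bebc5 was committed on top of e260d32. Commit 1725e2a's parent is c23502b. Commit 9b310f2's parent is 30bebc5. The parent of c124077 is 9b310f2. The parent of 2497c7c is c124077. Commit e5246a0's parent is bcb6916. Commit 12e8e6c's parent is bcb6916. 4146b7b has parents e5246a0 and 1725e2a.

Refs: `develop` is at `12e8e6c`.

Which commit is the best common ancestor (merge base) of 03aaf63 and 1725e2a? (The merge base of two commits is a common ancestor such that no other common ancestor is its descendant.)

Ancestors of 03aaf63: {03aaf63, 6b650dc, 7af2c44, b79711f, c23502b}.
Ancestors of 1725e2a: {1725e2a, c23502b}.
Common ancestors: {c23502b}.
The only common ancestor is c23502b, so it is the merge base.

c23502b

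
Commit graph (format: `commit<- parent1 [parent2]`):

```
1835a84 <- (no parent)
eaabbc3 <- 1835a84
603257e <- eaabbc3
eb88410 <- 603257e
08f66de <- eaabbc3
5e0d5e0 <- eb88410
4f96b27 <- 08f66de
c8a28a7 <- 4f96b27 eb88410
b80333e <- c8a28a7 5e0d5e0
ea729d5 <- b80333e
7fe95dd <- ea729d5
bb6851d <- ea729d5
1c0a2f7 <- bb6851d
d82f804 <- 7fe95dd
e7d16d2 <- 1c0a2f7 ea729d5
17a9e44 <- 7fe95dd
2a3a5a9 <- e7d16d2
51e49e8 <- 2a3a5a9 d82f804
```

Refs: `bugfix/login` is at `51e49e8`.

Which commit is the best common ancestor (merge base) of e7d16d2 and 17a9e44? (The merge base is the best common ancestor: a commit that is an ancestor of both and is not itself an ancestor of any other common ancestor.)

ea729d5

Ancestors of e7d16d2: {08f66de, 1835a84, 1c0a2f7, 4f96b27, 5e0d5e0, 603257e, b80333e, bb6851d, c8a28a7, e7d16d2, ea729d5, eaabbc3, eb88410}.
Ancestors of 17a9e44: {08f66de, 17a9e44, 1835a84, 4f96b27, 5e0d5e0, 603257e, 7fe95dd, b80333e, c8a28a7, ea729d5, eaabbc3, eb88410}.
Common ancestors: {08f66de, 1835a84, 4f96b27, 5e0d5e0, 603257e, b80333e, c8a28a7, ea729d5, eaabbc3, eb88410}.
Among these, ea729d5 is not an ancestor of any other common ancestor — it is the merge base.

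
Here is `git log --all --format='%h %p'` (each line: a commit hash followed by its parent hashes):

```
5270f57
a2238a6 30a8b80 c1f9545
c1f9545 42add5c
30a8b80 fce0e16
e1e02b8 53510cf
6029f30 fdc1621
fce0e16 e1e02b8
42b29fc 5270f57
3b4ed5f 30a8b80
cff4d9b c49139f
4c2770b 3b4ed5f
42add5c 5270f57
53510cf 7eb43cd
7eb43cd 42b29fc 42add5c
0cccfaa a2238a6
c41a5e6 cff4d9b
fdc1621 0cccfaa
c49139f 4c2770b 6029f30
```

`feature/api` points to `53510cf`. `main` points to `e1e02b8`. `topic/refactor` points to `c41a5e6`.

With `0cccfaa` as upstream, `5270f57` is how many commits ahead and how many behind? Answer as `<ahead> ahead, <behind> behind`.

0 ahead, 10 behind

Reachable from 5270f57: {5270f57}.
Reachable from 0cccfaa: {0cccfaa, 30a8b80, 42add5c, 42b29fc, 5270f57, 53510cf, 7eb43cd, a2238a6, c1f9545, e1e02b8, fce0e16}.
Only in 5270f57's history (ahead): {} — 0.
Only in 0cccfaa's history (behind): {0cccfaa, 30a8b80, 42add5c, 42b29fc, 53510cf, 7eb43cd, a2238a6, c1f9545, e1e02b8, fce0e16} — 10.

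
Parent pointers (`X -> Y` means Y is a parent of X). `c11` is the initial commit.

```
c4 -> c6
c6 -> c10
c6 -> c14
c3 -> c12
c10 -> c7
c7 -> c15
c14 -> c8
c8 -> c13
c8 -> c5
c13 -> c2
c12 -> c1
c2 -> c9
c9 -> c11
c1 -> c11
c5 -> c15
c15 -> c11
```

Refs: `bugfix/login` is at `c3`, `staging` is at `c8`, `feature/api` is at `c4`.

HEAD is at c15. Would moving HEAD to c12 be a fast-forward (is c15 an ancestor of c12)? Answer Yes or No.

A fast-forward from c15 to c12 is possible iff c15 is an ancestor of c12.
Ancestors of c12: {c1, c11, c12}.
c15 is not among them, so fast-forward is not possible.

No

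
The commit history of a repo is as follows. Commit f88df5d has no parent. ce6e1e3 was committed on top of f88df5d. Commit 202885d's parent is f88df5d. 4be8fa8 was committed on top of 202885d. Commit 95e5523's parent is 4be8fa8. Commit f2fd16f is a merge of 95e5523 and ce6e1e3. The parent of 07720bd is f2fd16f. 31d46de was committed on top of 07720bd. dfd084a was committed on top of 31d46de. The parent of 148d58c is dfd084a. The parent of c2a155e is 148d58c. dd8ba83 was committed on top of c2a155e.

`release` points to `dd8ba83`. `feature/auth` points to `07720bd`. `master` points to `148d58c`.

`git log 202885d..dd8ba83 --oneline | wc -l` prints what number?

10

Reachable from dd8ba83: {07720bd, 148d58c, 202885d, 31d46de, 4be8fa8, 95e5523, c2a155e, ce6e1e3, dd8ba83, dfd084a, f2fd16f, f88df5d}.
Reachable from 202885d: {202885d, f88df5d}.
In dd8ba83's history but not 202885d's: {07720bd, 148d58c, 31d46de, 4be8fa8, 95e5523, c2a155e, ce6e1e3, dd8ba83, dfd084a, f2fd16f} — 10 commits.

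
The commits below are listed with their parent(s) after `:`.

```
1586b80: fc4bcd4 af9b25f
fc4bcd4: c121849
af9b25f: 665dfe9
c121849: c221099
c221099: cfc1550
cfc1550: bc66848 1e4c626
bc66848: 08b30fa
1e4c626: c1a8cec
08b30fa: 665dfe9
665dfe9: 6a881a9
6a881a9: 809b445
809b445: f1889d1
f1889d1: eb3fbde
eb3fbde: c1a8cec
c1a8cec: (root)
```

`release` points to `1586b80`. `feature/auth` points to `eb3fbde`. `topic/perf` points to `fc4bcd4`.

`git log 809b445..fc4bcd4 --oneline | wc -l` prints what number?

9

Reachable from fc4bcd4: {08b30fa, 1e4c626, 665dfe9, 6a881a9, 809b445, bc66848, c121849, c1a8cec, c221099, cfc1550, eb3fbde, f1889d1, fc4bcd4}.
Reachable from 809b445: {809b445, c1a8cec, eb3fbde, f1889d1}.
In fc4bcd4's history but not 809b445's: {08b30fa, 1e4c626, 665dfe9, 6a881a9, bc66848, c121849, c221099, cfc1550, fc4bcd4} — 9 commits.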